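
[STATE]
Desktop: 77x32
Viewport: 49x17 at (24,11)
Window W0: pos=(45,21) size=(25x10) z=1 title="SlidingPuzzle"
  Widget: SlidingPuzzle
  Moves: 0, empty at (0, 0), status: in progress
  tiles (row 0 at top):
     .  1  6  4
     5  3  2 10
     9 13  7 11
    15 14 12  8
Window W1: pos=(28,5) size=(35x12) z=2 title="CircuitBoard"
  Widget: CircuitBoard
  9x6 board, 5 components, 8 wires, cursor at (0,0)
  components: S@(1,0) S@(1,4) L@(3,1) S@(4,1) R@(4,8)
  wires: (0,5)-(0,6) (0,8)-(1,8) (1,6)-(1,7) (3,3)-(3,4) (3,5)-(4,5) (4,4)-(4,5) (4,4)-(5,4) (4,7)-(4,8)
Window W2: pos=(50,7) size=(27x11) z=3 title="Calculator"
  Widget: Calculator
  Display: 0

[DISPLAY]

    ┃1   S               S┃┌───┬───┬───┬───┐     
    ┃                     ┃│ 7 │ 8 │ 9 │ ÷ │     
    ┃2                    ┃├───┼───┼───┼───┤     
    ┃                     ┃│ 4 │ 5 │ 6 │ × │     
    ┃3       L       · ─ ·┃├───┼───┼───┼───┤     
    ┗━━━━━━━━━━━━━━━━━━━━━┃│ 1 │ 2 │ 3 │ - │     
                          ┗━━━━━━━━━━━━━━━━━━━━━━
                                                 
                                                 
                                                 
                     ┏━━━━━━━━━━━━━━━━━━━━━━━┓   
                     ┃ SlidingPuzzle         ┃   
                     ┠───────────────────────┨   
                     ┃┌────┬────┬────┬────┐  ┃   
                     ┃│    │  1 │  6 │  4 │  ┃   
                     ┃├────┼────┼────┼────┤  ┃   
                     ┃│  5 │  3 │  2 │ 10 │  ┃   


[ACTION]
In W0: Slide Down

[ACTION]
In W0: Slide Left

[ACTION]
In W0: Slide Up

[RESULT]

    ┃1   S               S┃┌───┬───┬───┬───┐     
    ┃                     ┃│ 7 │ 8 │ 9 │ ÷ │     
    ┃2                    ┃├───┼───┼───┼───┤     
    ┃                     ┃│ 4 │ 5 │ 6 │ × │     
    ┃3       L       · ─ ·┃├───┼───┼───┼───┤     
    ┗━━━━━━━━━━━━━━━━━━━━━┃│ 1 │ 2 │ 3 │ - │     
                          ┗━━━━━━━━━━━━━━━━━━━━━━
                                                 
                                                 
                                                 
                     ┏━━━━━━━━━━━━━━━━━━━━━━━┓   
                     ┃ SlidingPuzzle         ┃   
                     ┠───────────────────────┨   
                     ┃┌────┬────┬────┬────┐  ┃   
                     ┃│  1 │  3 │  6 │  4 │  ┃   
                     ┃├────┼────┼────┼────┤  ┃   
                     ┃│  5 │    │  2 │ 10 │  ┃   


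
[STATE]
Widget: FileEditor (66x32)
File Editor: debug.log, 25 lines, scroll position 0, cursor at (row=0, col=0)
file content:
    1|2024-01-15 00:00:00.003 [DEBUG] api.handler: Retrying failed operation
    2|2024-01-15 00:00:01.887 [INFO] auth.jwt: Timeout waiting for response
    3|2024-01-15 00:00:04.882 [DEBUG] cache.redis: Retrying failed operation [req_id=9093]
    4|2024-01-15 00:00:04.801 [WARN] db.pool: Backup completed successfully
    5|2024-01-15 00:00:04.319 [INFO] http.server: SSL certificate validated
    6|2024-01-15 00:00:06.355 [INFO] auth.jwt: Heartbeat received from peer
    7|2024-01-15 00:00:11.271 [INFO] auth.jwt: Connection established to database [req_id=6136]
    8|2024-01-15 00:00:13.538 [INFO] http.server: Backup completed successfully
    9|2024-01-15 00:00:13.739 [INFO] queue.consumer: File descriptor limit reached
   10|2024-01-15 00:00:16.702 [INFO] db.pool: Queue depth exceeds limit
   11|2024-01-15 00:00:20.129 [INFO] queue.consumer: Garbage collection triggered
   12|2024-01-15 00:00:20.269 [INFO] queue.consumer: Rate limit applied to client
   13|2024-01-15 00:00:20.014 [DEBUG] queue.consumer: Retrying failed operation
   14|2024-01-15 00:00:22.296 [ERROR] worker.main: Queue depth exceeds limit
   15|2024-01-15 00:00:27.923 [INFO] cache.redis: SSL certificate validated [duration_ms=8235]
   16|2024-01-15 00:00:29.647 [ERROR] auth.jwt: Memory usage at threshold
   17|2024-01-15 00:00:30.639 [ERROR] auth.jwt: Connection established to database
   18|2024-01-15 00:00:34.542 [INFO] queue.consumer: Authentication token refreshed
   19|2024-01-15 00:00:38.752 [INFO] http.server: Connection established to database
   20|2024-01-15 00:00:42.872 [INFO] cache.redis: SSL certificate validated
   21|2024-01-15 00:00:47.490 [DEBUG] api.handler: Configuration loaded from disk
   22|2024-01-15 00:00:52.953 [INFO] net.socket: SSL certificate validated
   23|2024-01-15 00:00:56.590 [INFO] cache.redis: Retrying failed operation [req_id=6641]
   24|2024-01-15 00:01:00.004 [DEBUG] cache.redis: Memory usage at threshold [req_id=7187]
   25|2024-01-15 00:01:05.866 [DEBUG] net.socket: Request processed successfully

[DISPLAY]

█024-01-15 00:00:00.003 [DEBUG] api.handler: Retrying failed oper▲
2024-01-15 00:00:01.887 [INFO] auth.jwt: Timeout waiting for resp█
2024-01-15 00:00:04.882 [DEBUG] cache.redis: Retrying failed oper░
2024-01-15 00:00:04.801 [WARN] db.pool: Backup completed successf░
2024-01-15 00:00:04.319 [INFO] http.server: SSL certificate valid░
2024-01-15 00:00:06.355 [INFO] auth.jwt: Heartbeat received from ░
2024-01-15 00:00:11.271 [INFO] auth.jwt: Connection established t░
2024-01-15 00:00:13.538 [INFO] http.server: Backup completed succ░
2024-01-15 00:00:13.739 [INFO] queue.consumer: File descriptor li░
2024-01-15 00:00:16.702 [INFO] db.pool: Queue depth exceeds limit░
2024-01-15 00:00:20.129 [INFO] queue.consumer: Garbage collection░
2024-01-15 00:00:20.269 [INFO] queue.consumer: Rate limit applied░
2024-01-15 00:00:20.014 [DEBUG] queue.consumer: Retrying failed o░
2024-01-15 00:00:22.296 [ERROR] worker.main: Queue depth exceeds ░
2024-01-15 00:00:27.923 [INFO] cache.redis: SSL certificate valid░
2024-01-15 00:00:29.647 [ERROR] auth.jwt: Memory usage at thresho░
2024-01-15 00:00:30.639 [ERROR] auth.jwt: Connection established ░
2024-01-15 00:00:34.542 [INFO] queue.consumer: Authentication tok░
2024-01-15 00:00:38.752 [INFO] http.server: Connection establishe░
2024-01-15 00:00:42.872 [INFO] cache.redis: SSL certificate valid░
2024-01-15 00:00:47.490 [DEBUG] api.handler: Configuration loaded░
2024-01-15 00:00:52.953 [INFO] net.socket: SSL certificate valida░
2024-01-15 00:00:56.590 [INFO] cache.redis: Retrying failed opera░
2024-01-15 00:01:00.004 [DEBUG] cache.redis: Memory usage at thre░
2024-01-15 00:01:05.866 [DEBUG] net.socket: Request processed suc░
                                                                 ░
                                                                 ░
                                                                 ░
                                                                 ░
                                                                 ░
                                                                 ░
                                                                 ▼


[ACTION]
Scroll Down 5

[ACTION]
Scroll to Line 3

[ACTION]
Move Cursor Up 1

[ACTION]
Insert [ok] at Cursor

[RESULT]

ok█024-01-15 00:00:00.003 [DEBUG] api.handler: Retrying failed op▲
2024-01-15 00:00:01.887 [INFO] auth.jwt: Timeout waiting for resp█
2024-01-15 00:00:04.882 [DEBUG] cache.redis: Retrying failed oper░
2024-01-15 00:00:04.801 [WARN] db.pool: Backup completed successf░
2024-01-15 00:00:04.319 [INFO] http.server: SSL certificate valid░
2024-01-15 00:00:06.355 [INFO] auth.jwt: Heartbeat received from ░
2024-01-15 00:00:11.271 [INFO] auth.jwt: Connection established t░
2024-01-15 00:00:13.538 [INFO] http.server: Backup completed succ░
2024-01-15 00:00:13.739 [INFO] queue.consumer: File descriptor li░
2024-01-15 00:00:16.702 [INFO] db.pool: Queue depth exceeds limit░
2024-01-15 00:00:20.129 [INFO] queue.consumer: Garbage collection░
2024-01-15 00:00:20.269 [INFO] queue.consumer: Rate limit applied░
2024-01-15 00:00:20.014 [DEBUG] queue.consumer: Retrying failed o░
2024-01-15 00:00:22.296 [ERROR] worker.main: Queue depth exceeds ░
2024-01-15 00:00:27.923 [INFO] cache.redis: SSL certificate valid░
2024-01-15 00:00:29.647 [ERROR] auth.jwt: Memory usage at thresho░
2024-01-15 00:00:30.639 [ERROR] auth.jwt: Connection established ░
2024-01-15 00:00:34.542 [INFO] queue.consumer: Authentication tok░
2024-01-15 00:00:38.752 [INFO] http.server: Connection establishe░
2024-01-15 00:00:42.872 [INFO] cache.redis: SSL certificate valid░
2024-01-15 00:00:47.490 [DEBUG] api.handler: Configuration loaded░
2024-01-15 00:00:52.953 [INFO] net.socket: SSL certificate valida░
2024-01-15 00:00:56.590 [INFO] cache.redis: Retrying failed opera░
2024-01-15 00:01:00.004 [DEBUG] cache.redis: Memory usage at thre░
2024-01-15 00:01:05.866 [DEBUG] net.socket: Request processed suc░
                                                                 ░
                                                                 ░
                                                                 ░
                                                                 ░
                                                                 ░
                                                                 ░
                                                                 ▼


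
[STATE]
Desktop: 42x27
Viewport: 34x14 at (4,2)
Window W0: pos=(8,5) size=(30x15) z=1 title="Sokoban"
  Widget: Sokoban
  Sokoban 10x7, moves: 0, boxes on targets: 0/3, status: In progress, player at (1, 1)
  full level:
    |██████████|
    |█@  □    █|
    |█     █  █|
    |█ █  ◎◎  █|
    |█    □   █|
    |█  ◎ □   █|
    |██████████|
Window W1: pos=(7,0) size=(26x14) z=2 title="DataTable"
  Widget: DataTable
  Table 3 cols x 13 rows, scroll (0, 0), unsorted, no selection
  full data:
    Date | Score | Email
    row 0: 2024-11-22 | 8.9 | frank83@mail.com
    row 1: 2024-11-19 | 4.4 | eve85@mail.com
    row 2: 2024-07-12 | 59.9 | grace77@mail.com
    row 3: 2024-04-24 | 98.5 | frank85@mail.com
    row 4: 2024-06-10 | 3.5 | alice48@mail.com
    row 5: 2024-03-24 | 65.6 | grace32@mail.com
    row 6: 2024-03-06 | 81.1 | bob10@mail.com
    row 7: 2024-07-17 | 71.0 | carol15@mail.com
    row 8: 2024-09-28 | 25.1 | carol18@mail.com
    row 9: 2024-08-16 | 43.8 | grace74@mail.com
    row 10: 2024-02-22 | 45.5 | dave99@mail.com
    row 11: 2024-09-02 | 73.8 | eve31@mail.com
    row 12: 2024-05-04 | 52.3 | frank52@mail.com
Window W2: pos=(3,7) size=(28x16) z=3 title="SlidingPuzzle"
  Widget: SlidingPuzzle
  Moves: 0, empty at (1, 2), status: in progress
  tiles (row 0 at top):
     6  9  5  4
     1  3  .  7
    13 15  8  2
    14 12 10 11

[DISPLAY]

   ┠────────────────────────┨     
   ┃Date      │Score│Email  ┃     
   ┃──────────┼─────┼───────┃     
   ┃2024-11-22│8.9  │frank83┃━━━━┓
   ┃2024-11-19│4.4  │eve85@m┃    ┃
━━━━━━━━━━━━━━━━━━━━━━━━━━┓7┃────┨
 SlidingPuzzle            ┃5┃    ┃
──────────────────────────┨8┃    ┃
┌────┬────┬────┬────┐     ┃2┃    ┃
│  6 │  9 │  5 │  4 │     ┃m┃    ┃
├────┼────┼────┼────┤     ┃5┃    ┃
│  1 │  3 │    │  7 │     ┃━┛    ┃
├────┼────┼────┼────┤     ┃      ┃
│ 13 │ 15 │  8 │  2 │     ┃      ┃


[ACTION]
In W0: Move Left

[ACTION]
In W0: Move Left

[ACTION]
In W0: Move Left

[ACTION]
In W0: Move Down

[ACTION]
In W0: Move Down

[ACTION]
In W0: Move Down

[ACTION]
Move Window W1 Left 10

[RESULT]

─────────────────────┨            
e      │Score│Email  ┃            
───────┼─────┼───────┃            
4-11-22│8.9  │frank83┃━━━━━━━━━━━┓
4-11-19│4.4  │eve85@m┃           ┃
━━━━━━━━━━━━━━━━━━━━━━━━━━┓──────┨
 SlidingPuzzle            ┃      ┃
──────────────────────────┨      ┃
┌────┬────┬────┬────┐     ┃      ┃
│  6 │  9 │  5 │  4 │     ┃      ┃
├────┼────┼────┼────┤     ┃      ┃
│  1 │  3 │    │  7 │     ┃      ┃
├────┼────┼────┼────┤     ┃      ┃
│ 13 │ 15 │  8 │  2 │     ┃      ┃


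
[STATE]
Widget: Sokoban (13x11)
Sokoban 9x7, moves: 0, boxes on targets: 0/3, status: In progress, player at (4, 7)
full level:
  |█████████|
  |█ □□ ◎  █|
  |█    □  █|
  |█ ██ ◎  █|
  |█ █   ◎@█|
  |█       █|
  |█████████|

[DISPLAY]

█████████    
█ □□ ◎  █    
█    □  █    
█ ██ ◎  █    
█ █   ◎@█    
█       █    
█████████    
Moves: 0  0/3
             
             
             


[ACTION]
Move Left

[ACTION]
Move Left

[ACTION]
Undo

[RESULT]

█████████    
█ □□ ◎  █    
█    □  █    
█ ██ ◎  █    
█ █   + █    
█       █    
█████████    
Moves: 1  0/3
             
             
             


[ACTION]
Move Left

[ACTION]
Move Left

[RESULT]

█████████    
█ □□ ◎  █    
█    □  █    
█ ██ ◎  █    
█ █ @ ◎ █    
█       █    
█████████    
Moves: 3  0/3
             
             
             


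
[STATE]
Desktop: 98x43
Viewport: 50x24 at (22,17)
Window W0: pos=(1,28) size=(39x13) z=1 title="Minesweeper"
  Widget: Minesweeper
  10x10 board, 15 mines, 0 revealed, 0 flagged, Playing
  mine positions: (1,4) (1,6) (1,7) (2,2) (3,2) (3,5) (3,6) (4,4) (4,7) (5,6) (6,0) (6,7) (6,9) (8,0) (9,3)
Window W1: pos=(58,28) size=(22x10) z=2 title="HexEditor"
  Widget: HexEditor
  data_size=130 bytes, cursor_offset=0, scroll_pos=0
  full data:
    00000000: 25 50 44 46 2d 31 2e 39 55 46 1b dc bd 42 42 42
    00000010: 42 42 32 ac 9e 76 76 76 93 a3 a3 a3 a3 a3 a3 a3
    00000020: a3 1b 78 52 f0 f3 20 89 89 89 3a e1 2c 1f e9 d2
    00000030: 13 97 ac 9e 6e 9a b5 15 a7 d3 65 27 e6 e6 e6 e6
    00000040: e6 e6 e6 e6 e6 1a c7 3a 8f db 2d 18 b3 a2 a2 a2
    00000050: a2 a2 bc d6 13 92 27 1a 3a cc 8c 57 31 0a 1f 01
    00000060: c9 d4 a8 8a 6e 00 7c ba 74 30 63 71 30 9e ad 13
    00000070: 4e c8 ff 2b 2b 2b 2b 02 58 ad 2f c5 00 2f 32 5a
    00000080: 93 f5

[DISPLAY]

                                                  
                                                  
                                                  
                                                  
                                                  
                                                  
                                                  
                                                  
                                                  
                                                  
                                                  
━━━━━━━━━━━━━━━━━┓                  ┏━━━━━━━━━━━━━
                 ┃                  ┃ HexEditor   
─────────────────┨                  ┠─────────────
                 ┃                  ┃00000000  25 
                 ┃                  ┃00000010  42 
                 ┃                  ┃00000020  a3 
                 ┃                  ┃00000030  13 
                 ┃                  ┃00000040  e6 
                 ┃                  ┃00000050  a2 
                 ┃                  ┗━━━━━━━━━━━━━
                 ┃                                
                 ┃                                
━━━━━━━━━━━━━━━━━┛                                


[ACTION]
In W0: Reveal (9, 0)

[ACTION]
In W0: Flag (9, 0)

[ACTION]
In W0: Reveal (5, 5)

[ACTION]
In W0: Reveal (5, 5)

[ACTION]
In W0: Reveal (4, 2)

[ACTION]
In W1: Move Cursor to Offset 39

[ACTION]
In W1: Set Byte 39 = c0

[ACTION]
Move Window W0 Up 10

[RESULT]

                                                  
━━━━━━━━━━━━━━━━━┓                                
                 ┃                                
─────────────────┨                                
                 ┃                                
                 ┃                                
                 ┃                                
                 ┃                                
                 ┃                                
                 ┃                                
                 ┃                                
                 ┃                  ┏━━━━━━━━━━━━━
                 ┃                  ┃ HexEditor   
━━━━━━━━━━━━━━━━━┛                  ┠─────────────
                                    ┃00000000  25 
                                    ┃00000010  42 
                                    ┃00000020  a3 
                                    ┃00000030  13 
                                    ┃00000040  e6 
                                    ┃00000050  a2 
                                    ┗━━━━━━━━━━━━━
                                                  
                                                  
                                                  


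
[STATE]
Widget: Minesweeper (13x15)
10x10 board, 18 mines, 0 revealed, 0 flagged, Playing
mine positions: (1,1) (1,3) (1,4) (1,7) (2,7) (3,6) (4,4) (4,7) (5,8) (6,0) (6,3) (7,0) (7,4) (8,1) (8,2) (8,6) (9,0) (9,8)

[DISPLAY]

■■■■■■■■■■   
■■■■■■■■■■   
■■■■■■■■■■   
■■■■■■■■■■   
■■■■■■■■■■   
■■■■■■■■■■   
■■■■■■■■■■   
■■■■■■■■■■   
■■■■■■■■■■   
■■■■■■■■■■   
             
             
             
             
             


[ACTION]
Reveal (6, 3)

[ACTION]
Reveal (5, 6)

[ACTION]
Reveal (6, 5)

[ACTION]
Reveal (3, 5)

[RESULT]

■■■■■■■■■■   
■✹■✹✹■■✹■■   
■■■■■■■✹■■   
■■■■■■✹■■■   
■■■■✹■■✹■■   
■■■■■■■■✹■   
✹■■✹■■■■■■   
✹■■■✹■■■■■   
■✹✹■■■✹■■■   
✹■■■■■■■✹■   
             
             
             
             
             


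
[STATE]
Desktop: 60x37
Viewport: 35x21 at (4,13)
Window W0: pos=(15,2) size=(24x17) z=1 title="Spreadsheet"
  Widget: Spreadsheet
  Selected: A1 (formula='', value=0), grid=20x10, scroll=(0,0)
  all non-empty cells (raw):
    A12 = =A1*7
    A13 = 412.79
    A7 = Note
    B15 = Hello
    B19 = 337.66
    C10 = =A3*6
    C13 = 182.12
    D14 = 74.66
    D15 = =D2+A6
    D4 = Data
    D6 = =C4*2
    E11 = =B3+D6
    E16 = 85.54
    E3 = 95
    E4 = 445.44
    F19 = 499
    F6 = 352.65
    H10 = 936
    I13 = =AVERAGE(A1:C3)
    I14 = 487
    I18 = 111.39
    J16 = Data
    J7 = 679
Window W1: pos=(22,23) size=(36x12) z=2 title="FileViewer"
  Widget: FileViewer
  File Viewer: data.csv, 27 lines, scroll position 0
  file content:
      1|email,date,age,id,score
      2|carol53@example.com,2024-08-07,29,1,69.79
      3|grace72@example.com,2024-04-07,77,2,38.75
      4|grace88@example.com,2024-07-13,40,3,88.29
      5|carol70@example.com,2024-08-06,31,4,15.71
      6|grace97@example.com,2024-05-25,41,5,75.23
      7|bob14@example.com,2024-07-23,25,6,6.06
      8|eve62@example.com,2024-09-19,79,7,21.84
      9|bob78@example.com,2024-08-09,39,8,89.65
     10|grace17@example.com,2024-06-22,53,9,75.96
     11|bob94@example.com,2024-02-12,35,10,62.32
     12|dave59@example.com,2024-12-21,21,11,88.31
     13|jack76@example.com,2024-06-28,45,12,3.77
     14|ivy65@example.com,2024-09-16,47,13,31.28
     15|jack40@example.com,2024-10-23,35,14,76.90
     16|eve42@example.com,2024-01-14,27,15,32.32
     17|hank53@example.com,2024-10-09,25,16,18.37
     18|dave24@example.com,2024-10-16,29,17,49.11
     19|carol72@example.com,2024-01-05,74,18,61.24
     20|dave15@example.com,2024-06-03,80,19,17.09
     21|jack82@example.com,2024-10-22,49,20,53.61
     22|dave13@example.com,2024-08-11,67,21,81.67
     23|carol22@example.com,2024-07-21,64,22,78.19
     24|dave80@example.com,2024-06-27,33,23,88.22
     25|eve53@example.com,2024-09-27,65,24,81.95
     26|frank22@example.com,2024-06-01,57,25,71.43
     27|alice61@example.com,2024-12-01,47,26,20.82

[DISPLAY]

           ┃  6        0       0  ┃
           ┃  7 Note           0  ┃
           ┃  8        0       0  ┃
           ┃  9        0       0  ┃
           ┃ 10        0       0  ┃
           ┗━━━━━━━━━━━━━━━━━━━━━━┛
                                   
                                   
                                   
                                   
                  ┏━━━━━━━━━━━━━━━━
                  ┃ FileViewer     
                  ┠────────────────
                  ┃email,date,age,i
                  ┃carol53@example.
                  ┃grace72@example.
                  ┃grace88@example.
                  ┃carol70@example.
                  ┃grace97@example.
                  ┃bob14@example.co
                  ┃eve62@example.co


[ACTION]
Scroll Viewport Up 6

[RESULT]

           ┃----------------------┃
           ┃  1      [0]       0  ┃
           ┃  2        0       0  ┃
           ┃  3        0       0  ┃
           ┃  4        0       0  ┃
           ┃  5        0       0  ┃
           ┃  6        0       0  ┃
           ┃  7 Note           0  ┃
           ┃  8        0       0  ┃
           ┃  9        0       0  ┃
           ┃ 10        0       0  ┃
           ┗━━━━━━━━━━━━━━━━━━━━━━┛
                                   
                                   
                                   
                                   
                  ┏━━━━━━━━━━━━━━━━
                  ┃ FileViewer     
                  ┠────────────────
                  ┃email,date,age,i
                  ┃carol53@example.


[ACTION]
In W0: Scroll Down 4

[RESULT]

           ┃----------------------┃
           ┃  5        0       0  ┃
           ┃  6        0       0  ┃
           ┃  7 Note           0  ┃
           ┃  8        0       0  ┃
           ┃  9        0       0  ┃
           ┃ 10        0       0  ┃
           ┃ 11        0       0  ┃
           ┃ 12        0       0  ┃
           ┃ 13   412.79       0  ┃
           ┃ 14        0       0  ┃
           ┗━━━━━━━━━━━━━━━━━━━━━━┛
                                   
                                   
                                   
                                   
                  ┏━━━━━━━━━━━━━━━━
                  ┃ FileViewer     
                  ┠────────────────
                  ┃email,date,age,i
                  ┃carol53@example.


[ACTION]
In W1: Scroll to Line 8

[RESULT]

           ┃----------------------┃
           ┃  5        0       0  ┃
           ┃  6        0       0  ┃
           ┃  7 Note           0  ┃
           ┃  8        0       0  ┃
           ┃  9        0       0  ┃
           ┃ 10        0       0  ┃
           ┃ 11        0       0  ┃
           ┃ 12        0       0  ┃
           ┃ 13   412.79       0  ┃
           ┃ 14        0       0  ┃
           ┗━━━━━━━━━━━━━━━━━━━━━━┛
                                   
                                   
                                   
                                   
                  ┏━━━━━━━━━━━━━━━━
                  ┃ FileViewer     
                  ┠────────────────
                  ┃eve62@example.co
                  ┃bob78@example.co


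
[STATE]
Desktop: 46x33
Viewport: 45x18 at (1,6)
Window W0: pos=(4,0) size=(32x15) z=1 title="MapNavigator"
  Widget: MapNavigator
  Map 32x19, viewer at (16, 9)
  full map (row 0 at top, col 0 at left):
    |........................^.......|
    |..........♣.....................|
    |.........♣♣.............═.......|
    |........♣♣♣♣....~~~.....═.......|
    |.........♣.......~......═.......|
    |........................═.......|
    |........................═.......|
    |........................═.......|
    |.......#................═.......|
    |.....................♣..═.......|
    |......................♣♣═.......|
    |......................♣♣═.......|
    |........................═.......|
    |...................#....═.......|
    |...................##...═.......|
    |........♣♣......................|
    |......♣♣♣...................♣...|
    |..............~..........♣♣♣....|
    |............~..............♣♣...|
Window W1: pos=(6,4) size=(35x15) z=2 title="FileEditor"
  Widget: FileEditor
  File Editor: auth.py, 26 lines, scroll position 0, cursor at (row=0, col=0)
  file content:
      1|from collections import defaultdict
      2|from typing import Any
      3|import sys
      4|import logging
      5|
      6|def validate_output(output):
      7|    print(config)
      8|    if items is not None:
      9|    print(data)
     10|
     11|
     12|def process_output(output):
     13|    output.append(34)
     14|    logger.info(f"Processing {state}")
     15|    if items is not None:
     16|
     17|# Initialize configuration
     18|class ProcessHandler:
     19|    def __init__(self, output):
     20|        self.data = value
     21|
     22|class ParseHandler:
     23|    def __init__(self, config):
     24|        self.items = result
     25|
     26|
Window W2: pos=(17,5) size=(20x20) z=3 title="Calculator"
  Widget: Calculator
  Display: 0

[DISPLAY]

   ┃.┠──────────┃ Calculator       ┃───┨     
   ┃.┃█rom colle┠──────────────────┨td▲┃     
   ┃.┃from typin┃                 0┃  █┃     
   ┃.┃import sys┃┌───┬───┬───┬───┐ ┃  ░┃     
   ┃.┃import log┃│ 7 │ 8 │ 9 │ ÷ │ ┃  ░┃     
   ┃.┃          ┃├───┼───┼───┼───┤ ┃  ░┃     
   ┃.┃def valida┃│ 4 │ 5 │ 6 │ × │ ┃  ░┃     
   ┃.┃    print(┃├───┼───┼───┼───┤ ┃  ░┃     
   ┗━┃    if ite┃│ 1 │ 2 │ 3 │ - │ ┃  ░┃     
     ┃    print(┃├───┼───┼───┼───┤ ┃  ░┃     
     ┃          ┃│ 0 │ . │ = │ + │ ┃  ░┃     
     ┃          ┃├───┼───┼───┼───┤ ┃  ▼┃     
     ┗━━━━━━━━━━┃│ C │ MC│ MR│ M+│ ┃━━━┛     
                ┃└───┴───┴───┴───┘ ┃         
                ┃                  ┃         
                ┃                  ┃         
                ┃                  ┃         
                ┃                  ┃         


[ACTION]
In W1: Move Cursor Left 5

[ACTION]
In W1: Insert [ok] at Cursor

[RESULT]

   ┃.┠──────────┃ Calculator       ┃───┨     
   ┃.┃ok█rom col┠──────────────────┨ul▲┃     
   ┃.┃from typin┃                 0┃  █┃     
   ┃.┃import sys┃┌───┬───┬───┬───┐ ┃  ░┃     
   ┃.┃import log┃│ 7 │ 8 │ 9 │ ÷ │ ┃  ░┃     
   ┃.┃          ┃├───┼───┼───┼───┤ ┃  ░┃     
   ┃.┃def valida┃│ 4 │ 5 │ 6 │ × │ ┃  ░┃     
   ┃.┃    print(┃├───┼───┼───┼───┤ ┃  ░┃     
   ┗━┃    if ite┃│ 1 │ 2 │ 3 │ - │ ┃  ░┃     
     ┃    print(┃├───┼───┼───┼───┤ ┃  ░┃     
     ┃          ┃│ 0 │ . │ = │ + │ ┃  ░┃     
     ┃          ┃├───┼───┼───┼───┤ ┃  ▼┃     
     ┗━━━━━━━━━━┃│ C │ MC│ MR│ M+│ ┃━━━┛     
                ┃└───┴───┴───┴───┘ ┃         
                ┃                  ┃         
                ┃                  ┃         
                ┃                  ┃         
                ┃                  ┃         


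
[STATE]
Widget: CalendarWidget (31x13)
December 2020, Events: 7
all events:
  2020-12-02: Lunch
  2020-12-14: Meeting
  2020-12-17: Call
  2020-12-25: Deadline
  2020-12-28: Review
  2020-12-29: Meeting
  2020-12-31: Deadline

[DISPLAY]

         December 2020         
Mo Tu We Th Fr Sa Su           
    1  2*  3  4  5  6          
 7  8  9 10 11 12 13           
14* 15 16 17* 18 19 20         
21 22 23 24 25* 26 27          
28* 29* 30 31*                 
                               
                               
                               
                               
                               
                               


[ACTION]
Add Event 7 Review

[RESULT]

         December 2020         
Mo Tu We Th Fr Sa Su           
    1  2*  3  4  5  6          
 7*  8  9 10 11 12 13          
14* 15 16 17* 18 19 20         
21 22 23 24 25* 26 27          
28* 29* 30 31*                 
                               
                               
                               
                               
                               
                               


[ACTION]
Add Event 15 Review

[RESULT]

         December 2020         
Mo Tu We Th Fr Sa Su           
    1  2*  3  4  5  6          
 7*  8  9 10 11 12 13          
14* 15* 16 17* 18 19 20        
21 22 23 24 25* 26 27          
28* 29* 30 31*                 
                               
                               
                               
                               
                               
                               


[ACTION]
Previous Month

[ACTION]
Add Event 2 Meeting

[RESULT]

         November 2020         
Mo Tu We Th Fr Sa Su           
                   1           
 2*  3  4  5  6  7  8          
 9 10 11 12 13 14 15           
16 17 18 19 20 21 22           
23 24 25 26 27 28 29           
30                             
                               
                               
                               
                               
                               


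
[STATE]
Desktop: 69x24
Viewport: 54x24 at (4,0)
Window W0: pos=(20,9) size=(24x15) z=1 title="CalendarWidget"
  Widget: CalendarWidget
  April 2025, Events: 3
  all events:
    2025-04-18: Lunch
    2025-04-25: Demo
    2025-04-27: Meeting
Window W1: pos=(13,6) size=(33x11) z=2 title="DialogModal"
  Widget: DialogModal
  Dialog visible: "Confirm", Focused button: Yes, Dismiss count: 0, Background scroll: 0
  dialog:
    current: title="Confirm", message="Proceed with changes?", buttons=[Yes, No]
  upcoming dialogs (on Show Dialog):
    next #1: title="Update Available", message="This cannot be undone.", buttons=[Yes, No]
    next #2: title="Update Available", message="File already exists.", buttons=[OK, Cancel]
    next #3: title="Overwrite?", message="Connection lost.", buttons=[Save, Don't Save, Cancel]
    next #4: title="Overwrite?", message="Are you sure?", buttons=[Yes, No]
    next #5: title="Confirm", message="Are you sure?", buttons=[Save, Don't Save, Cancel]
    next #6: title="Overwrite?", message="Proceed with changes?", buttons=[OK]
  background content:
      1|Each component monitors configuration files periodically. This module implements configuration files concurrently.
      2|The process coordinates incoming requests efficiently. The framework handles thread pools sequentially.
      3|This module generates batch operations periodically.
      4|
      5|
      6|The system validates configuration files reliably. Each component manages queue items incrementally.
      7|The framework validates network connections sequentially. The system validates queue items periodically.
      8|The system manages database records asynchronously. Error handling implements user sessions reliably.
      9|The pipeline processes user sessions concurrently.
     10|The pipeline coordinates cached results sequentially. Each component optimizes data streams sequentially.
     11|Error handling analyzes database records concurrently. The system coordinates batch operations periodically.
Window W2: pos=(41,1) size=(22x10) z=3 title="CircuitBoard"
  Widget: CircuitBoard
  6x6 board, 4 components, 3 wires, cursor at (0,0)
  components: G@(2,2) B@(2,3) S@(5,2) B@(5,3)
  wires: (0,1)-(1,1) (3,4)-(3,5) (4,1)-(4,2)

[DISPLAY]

                                                      
                                     ┏━━━━━━━━━━━━━━━━
                                     ┃ CircuitBoard   
                                     ┠────────────────
                                     ┃   0 1 2 3 4 5  
                                     ┃0  [.]  ·       
         ┏━━━━━━━━━━━━━━━━━━━━━━━━━━━┃        │       
         ┃ DialogModal               ┃1       ·       
         ┠───────────────────────────┃                
         ┃Each component monitors con┃2           G   
         ┃The┌───────────────────────┗━━━━━━━━━━━━━━━━
         ┃Thi│        Confirm        │ope┃            
         ┃   │ Proceed with changes? │   ┃            
         ┃   │       [Yes]  No       │   ┃            
         ┃The└───────────────────────┘rat┃            
         ┃The framework validates network┃            
         ┗━━━━━━━━━━━━━━━━━━━━━━━━━━━━━━━┛            
                ┃21 22 23 24 25* 26 27*┃              
                ┃28 29 30              ┃              
                ┃                      ┃              
                ┃                      ┃              
                ┃                      ┃              
                ┃                      ┃              
                ┗━━━━━━━━━━━━━━━━━━━━━━┛              


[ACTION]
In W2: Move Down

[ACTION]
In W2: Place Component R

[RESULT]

                                                      
                                     ┏━━━━━━━━━━━━━━━━
                                     ┃ CircuitBoard   
                                     ┠────────────────
                                     ┃   0 1 2 3 4 5  
                                     ┃0       ·       
         ┏━━━━━━━━━━━━━━━━━━━━━━━━━━━┃        │       
         ┃ DialogModal               ┃1  [R]  ·       
         ┠───────────────────────────┃                
         ┃Each component monitors con┃2           G   
         ┃The┌───────────────────────┗━━━━━━━━━━━━━━━━
         ┃Thi│        Confirm        │ope┃            
         ┃   │ Proceed with changes? │   ┃            
         ┃   │       [Yes]  No       │   ┃            
         ┃The└───────────────────────┘rat┃            
         ┃The framework validates network┃            
         ┗━━━━━━━━━━━━━━━━━━━━━━━━━━━━━━━┛            
                ┃21 22 23 24 25* 26 27*┃              
                ┃28 29 30              ┃              
                ┃                      ┃              
                ┃                      ┃              
                ┃                      ┃              
                ┃                      ┃              
                ┗━━━━━━━━━━━━━━━━━━━━━━┛              


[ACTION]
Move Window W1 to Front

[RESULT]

                                                      
                                     ┏━━━━━━━━━━━━━━━━
                                     ┃ CircuitBoard   
                                     ┠────────────────
                                     ┃   0 1 2 3 4 5  
                                     ┃0       ·       
         ┏━━━━━━━━━━━━━━━━━━━━━━━━━━━━━━━┓    │       
         ┃ DialogModal                   ┃R]  ·       
         ┠───────────────────────────────┨            
         ┃Each component monitors configu┃        G   
         ┃The┌───────────────────────┐min┃━━━━━━━━━━━━
         ┃Thi│        Confirm        │ope┃            
         ┃   │ Proceed with changes? │   ┃            
         ┃   │       [Yes]  No       │   ┃            
         ┃The└───────────────────────┘rat┃            
         ┃The framework validates network┃            
         ┗━━━━━━━━━━━━━━━━━━━━━━━━━━━━━━━┛            
                ┃21 22 23 24 25* 26 27*┃              
                ┃28 29 30              ┃              
                ┃                      ┃              
                ┃                      ┃              
                ┃                      ┃              
                ┃                      ┃              
                ┗━━━━━━━━━━━━━━━━━━━━━━┛              


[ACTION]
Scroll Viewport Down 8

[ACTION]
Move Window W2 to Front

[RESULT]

                                                      
                                     ┏━━━━━━━━━━━━━━━━
                                     ┃ CircuitBoard   
                                     ┠────────────────
                                     ┃   0 1 2 3 4 5  
                                     ┃0       ·       
         ┏━━━━━━━━━━━━━━━━━━━━━━━━━━━┃        │       
         ┃ DialogModal               ┃1  [R]  ·       
         ┠───────────────────────────┃                
         ┃Each component monitors con┃2           G   
         ┃The┌───────────────────────┗━━━━━━━━━━━━━━━━
         ┃Thi│        Confirm        │ope┃            
         ┃   │ Proceed with changes? │   ┃            
         ┃   │       [Yes]  No       │   ┃            
         ┃The└───────────────────────┘rat┃            
         ┃The framework validates network┃            
         ┗━━━━━━━━━━━━━━━━━━━━━━━━━━━━━━━┛            
                ┃21 22 23 24 25* 26 27*┃              
                ┃28 29 30              ┃              
                ┃                      ┃              
                ┃                      ┃              
                ┃                      ┃              
                ┃                      ┃              
                ┗━━━━━━━━━━━━━━━━━━━━━━┛              
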